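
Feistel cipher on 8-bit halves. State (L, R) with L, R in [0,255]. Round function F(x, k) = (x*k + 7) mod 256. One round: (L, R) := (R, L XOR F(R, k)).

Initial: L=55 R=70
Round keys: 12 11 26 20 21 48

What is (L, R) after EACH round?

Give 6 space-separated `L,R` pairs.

Answer: 70,120 120,105 105,201 201,210 210,136 136,85

Derivation:
Round 1 (k=12): L=70 R=120
Round 2 (k=11): L=120 R=105
Round 3 (k=26): L=105 R=201
Round 4 (k=20): L=201 R=210
Round 5 (k=21): L=210 R=136
Round 6 (k=48): L=136 R=85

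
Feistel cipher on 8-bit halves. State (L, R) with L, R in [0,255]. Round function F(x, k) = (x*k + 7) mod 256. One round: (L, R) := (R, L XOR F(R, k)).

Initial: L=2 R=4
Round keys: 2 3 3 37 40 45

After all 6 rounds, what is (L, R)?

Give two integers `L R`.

Answer: 71 7

Derivation:
Round 1 (k=2): L=4 R=13
Round 2 (k=3): L=13 R=42
Round 3 (k=3): L=42 R=136
Round 4 (k=37): L=136 R=133
Round 5 (k=40): L=133 R=71
Round 6 (k=45): L=71 R=7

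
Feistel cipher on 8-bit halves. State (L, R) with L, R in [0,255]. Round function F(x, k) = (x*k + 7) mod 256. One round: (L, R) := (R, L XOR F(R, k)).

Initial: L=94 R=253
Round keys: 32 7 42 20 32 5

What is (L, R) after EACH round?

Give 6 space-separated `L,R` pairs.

Answer: 253,249 249,43 43,236 236,92 92,107 107,66

Derivation:
Round 1 (k=32): L=253 R=249
Round 2 (k=7): L=249 R=43
Round 3 (k=42): L=43 R=236
Round 4 (k=20): L=236 R=92
Round 5 (k=32): L=92 R=107
Round 6 (k=5): L=107 R=66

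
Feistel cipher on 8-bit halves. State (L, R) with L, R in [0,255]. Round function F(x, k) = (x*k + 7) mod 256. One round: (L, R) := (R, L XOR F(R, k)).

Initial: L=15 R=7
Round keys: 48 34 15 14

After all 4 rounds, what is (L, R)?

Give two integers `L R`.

Answer: 15 105

Derivation:
Round 1 (k=48): L=7 R=88
Round 2 (k=34): L=88 R=176
Round 3 (k=15): L=176 R=15
Round 4 (k=14): L=15 R=105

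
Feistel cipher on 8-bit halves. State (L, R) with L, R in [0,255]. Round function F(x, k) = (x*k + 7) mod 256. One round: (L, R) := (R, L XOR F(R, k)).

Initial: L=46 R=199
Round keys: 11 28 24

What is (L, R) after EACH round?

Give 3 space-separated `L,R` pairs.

Round 1 (k=11): L=199 R=186
Round 2 (k=28): L=186 R=152
Round 3 (k=24): L=152 R=253

Answer: 199,186 186,152 152,253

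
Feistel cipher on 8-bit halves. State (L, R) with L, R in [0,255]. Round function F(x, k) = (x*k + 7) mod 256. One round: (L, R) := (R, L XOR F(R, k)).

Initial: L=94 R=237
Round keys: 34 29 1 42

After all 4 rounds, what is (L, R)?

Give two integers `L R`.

Round 1 (k=34): L=237 R=223
Round 2 (k=29): L=223 R=167
Round 3 (k=1): L=167 R=113
Round 4 (k=42): L=113 R=54

Answer: 113 54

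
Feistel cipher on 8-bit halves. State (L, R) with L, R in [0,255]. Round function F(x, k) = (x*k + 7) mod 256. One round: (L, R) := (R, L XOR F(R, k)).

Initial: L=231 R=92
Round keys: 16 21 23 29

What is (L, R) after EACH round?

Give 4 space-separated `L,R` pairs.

Round 1 (k=16): L=92 R=32
Round 2 (k=21): L=32 R=251
Round 3 (k=23): L=251 R=180
Round 4 (k=29): L=180 R=144

Answer: 92,32 32,251 251,180 180,144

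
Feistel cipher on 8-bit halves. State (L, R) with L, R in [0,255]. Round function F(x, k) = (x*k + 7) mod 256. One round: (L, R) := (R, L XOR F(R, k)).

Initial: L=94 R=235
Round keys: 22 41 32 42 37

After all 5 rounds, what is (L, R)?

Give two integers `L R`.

Answer: 234 25

Derivation:
Round 1 (k=22): L=235 R=103
Round 2 (k=41): L=103 R=109
Round 3 (k=32): L=109 R=192
Round 4 (k=42): L=192 R=234
Round 5 (k=37): L=234 R=25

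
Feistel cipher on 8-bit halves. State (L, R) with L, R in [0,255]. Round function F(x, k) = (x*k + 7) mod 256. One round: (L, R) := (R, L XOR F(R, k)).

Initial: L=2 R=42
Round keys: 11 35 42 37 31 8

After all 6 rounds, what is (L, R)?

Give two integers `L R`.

Round 1 (k=11): L=42 R=215
Round 2 (k=35): L=215 R=70
Round 3 (k=42): L=70 R=84
Round 4 (k=37): L=84 R=109
Round 5 (k=31): L=109 R=110
Round 6 (k=8): L=110 R=26

Answer: 110 26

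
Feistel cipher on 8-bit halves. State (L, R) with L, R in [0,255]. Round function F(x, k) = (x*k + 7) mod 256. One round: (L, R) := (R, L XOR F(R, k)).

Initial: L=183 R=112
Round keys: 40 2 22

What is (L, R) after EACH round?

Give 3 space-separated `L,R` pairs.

Answer: 112,48 48,23 23,49

Derivation:
Round 1 (k=40): L=112 R=48
Round 2 (k=2): L=48 R=23
Round 3 (k=22): L=23 R=49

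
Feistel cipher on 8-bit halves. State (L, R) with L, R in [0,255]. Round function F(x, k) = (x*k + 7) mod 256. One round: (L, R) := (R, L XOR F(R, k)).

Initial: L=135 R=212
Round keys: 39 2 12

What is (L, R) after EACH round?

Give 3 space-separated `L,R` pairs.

Answer: 212,212 212,123 123,31

Derivation:
Round 1 (k=39): L=212 R=212
Round 2 (k=2): L=212 R=123
Round 3 (k=12): L=123 R=31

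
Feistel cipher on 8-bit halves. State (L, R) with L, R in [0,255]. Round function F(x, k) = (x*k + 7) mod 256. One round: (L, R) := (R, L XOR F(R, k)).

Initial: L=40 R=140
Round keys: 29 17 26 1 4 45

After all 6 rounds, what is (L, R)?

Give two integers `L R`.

Round 1 (k=29): L=140 R=203
Round 2 (k=17): L=203 R=14
Round 3 (k=26): L=14 R=184
Round 4 (k=1): L=184 R=177
Round 5 (k=4): L=177 R=115
Round 6 (k=45): L=115 R=143

Answer: 115 143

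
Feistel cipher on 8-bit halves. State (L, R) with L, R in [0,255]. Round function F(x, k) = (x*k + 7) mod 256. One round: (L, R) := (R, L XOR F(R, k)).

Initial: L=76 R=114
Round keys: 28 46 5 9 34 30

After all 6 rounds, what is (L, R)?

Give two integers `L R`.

Round 1 (k=28): L=114 R=51
Round 2 (k=46): L=51 R=67
Round 3 (k=5): L=67 R=101
Round 4 (k=9): L=101 R=215
Round 5 (k=34): L=215 R=240
Round 6 (k=30): L=240 R=240

Answer: 240 240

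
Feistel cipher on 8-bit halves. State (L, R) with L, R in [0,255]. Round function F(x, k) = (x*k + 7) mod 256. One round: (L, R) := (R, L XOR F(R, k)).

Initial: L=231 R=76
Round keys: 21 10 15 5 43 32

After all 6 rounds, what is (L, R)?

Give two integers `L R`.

Round 1 (k=21): L=76 R=164
Round 2 (k=10): L=164 R=35
Round 3 (k=15): L=35 R=176
Round 4 (k=5): L=176 R=84
Round 5 (k=43): L=84 R=147
Round 6 (k=32): L=147 R=51

Answer: 147 51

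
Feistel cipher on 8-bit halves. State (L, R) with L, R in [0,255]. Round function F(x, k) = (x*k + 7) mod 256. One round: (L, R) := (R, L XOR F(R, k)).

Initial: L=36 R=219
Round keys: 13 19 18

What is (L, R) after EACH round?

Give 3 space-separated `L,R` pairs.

Answer: 219,2 2,246 246,81

Derivation:
Round 1 (k=13): L=219 R=2
Round 2 (k=19): L=2 R=246
Round 3 (k=18): L=246 R=81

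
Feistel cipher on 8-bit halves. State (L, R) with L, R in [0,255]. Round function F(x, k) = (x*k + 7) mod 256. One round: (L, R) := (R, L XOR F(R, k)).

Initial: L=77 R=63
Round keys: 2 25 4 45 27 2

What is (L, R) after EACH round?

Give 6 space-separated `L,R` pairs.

Round 1 (k=2): L=63 R=200
Round 2 (k=25): L=200 R=176
Round 3 (k=4): L=176 R=15
Round 4 (k=45): L=15 R=26
Round 5 (k=27): L=26 R=202
Round 6 (k=2): L=202 R=129

Answer: 63,200 200,176 176,15 15,26 26,202 202,129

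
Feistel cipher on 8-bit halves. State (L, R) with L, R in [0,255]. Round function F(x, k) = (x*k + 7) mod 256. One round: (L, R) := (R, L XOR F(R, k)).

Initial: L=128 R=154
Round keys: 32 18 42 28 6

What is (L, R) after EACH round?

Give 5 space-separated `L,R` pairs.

Answer: 154,199 199,159 159,218 218,64 64,93

Derivation:
Round 1 (k=32): L=154 R=199
Round 2 (k=18): L=199 R=159
Round 3 (k=42): L=159 R=218
Round 4 (k=28): L=218 R=64
Round 5 (k=6): L=64 R=93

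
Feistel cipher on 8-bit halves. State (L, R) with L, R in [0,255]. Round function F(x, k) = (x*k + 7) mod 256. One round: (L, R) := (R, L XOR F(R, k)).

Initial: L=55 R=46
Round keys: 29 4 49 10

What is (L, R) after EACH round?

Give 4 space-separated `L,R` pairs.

Round 1 (k=29): L=46 R=10
Round 2 (k=4): L=10 R=1
Round 3 (k=49): L=1 R=50
Round 4 (k=10): L=50 R=250

Answer: 46,10 10,1 1,50 50,250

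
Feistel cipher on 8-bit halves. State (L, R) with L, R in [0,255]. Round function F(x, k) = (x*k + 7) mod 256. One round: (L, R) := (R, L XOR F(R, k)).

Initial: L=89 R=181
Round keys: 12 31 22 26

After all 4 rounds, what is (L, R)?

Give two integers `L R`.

Round 1 (k=12): L=181 R=218
Round 2 (k=31): L=218 R=216
Round 3 (k=22): L=216 R=77
Round 4 (k=26): L=77 R=1

Answer: 77 1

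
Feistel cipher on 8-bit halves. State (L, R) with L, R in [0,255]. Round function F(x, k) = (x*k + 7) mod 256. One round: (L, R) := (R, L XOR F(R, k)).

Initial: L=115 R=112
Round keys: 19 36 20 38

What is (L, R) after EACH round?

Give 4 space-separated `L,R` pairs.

Answer: 112,36 36,103 103,55 55,86

Derivation:
Round 1 (k=19): L=112 R=36
Round 2 (k=36): L=36 R=103
Round 3 (k=20): L=103 R=55
Round 4 (k=38): L=55 R=86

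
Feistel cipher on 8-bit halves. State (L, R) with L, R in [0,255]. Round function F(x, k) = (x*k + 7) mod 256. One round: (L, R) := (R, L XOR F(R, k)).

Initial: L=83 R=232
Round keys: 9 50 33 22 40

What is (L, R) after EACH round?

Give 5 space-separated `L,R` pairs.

Round 1 (k=9): L=232 R=124
Round 2 (k=50): L=124 R=215
Round 3 (k=33): L=215 R=194
Round 4 (k=22): L=194 R=100
Round 5 (k=40): L=100 R=101

Answer: 232,124 124,215 215,194 194,100 100,101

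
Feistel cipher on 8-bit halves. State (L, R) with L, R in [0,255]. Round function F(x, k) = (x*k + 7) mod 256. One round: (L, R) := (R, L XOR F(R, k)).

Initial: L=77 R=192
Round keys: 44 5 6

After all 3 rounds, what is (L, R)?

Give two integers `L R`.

Round 1 (k=44): L=192 R=74
Round 2 (k=5): L=74 R=185
Round 3 (k=6): L=185 R=23

Answer: 185 23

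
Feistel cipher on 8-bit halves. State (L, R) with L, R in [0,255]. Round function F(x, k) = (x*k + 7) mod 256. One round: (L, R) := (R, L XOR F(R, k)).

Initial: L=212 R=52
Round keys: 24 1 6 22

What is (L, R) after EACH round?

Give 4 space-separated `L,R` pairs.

Answer: 52,51 51,14 14,104 104,249

Derivation:
Round 1 (k=24): L=52 R=51
Round 2 (k=1): L=51 R=14
Round 3 (k=6): L=14 R=104
Round 4 (k=22): L=104 R=249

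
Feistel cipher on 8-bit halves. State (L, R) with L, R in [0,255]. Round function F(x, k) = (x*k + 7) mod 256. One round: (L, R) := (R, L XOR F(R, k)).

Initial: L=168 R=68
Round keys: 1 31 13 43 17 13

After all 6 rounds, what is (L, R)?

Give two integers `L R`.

Round 1 (k=1): L=68 R=227
Round 2 (k=31): L=227 R=192
Round 3 (k=13): L=192 R=36
Round 4 (k=43): L=36 R=211
Round 5 (k=17): L=211 R=46
Round 6 (k=13): L=46 R=142

Answer: 46 142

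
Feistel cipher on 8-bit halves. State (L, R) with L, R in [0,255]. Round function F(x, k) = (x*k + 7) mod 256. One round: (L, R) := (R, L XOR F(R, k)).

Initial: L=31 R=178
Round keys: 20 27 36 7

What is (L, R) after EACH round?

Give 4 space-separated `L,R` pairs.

Answer: 178,240 240,229 229,203 203,113

Derivation:
Round 1 (k=20): L=178 R=240
Round 2 (k=27): L=240 R=229
Round 3 (k=36): L=229 R=203
Round 4 (k=7): L=203 R=113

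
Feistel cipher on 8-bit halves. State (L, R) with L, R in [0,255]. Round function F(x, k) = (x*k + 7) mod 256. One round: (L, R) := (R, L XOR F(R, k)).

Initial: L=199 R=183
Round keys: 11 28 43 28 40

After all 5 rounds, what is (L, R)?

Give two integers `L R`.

Answer: 139 183

Derivation:
Round 1 (k=11): L=183 R=35
Round 2 (k=28): L=35 R=108
Round 3 (k=43): L=108 R=8
Round 4 (k=28): L=8 R=139
Round 5 (k=40): L=139 R=183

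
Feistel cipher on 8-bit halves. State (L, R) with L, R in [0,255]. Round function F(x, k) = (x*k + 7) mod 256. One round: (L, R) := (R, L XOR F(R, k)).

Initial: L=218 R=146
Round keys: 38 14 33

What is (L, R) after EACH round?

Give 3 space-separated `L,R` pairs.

Round 1 (k=38): L=146 R=105
Round 2 (k=14): L=105 R=87
Round 3 (k=33): L=87 R=87

Answer: 146,105 105,87 87,87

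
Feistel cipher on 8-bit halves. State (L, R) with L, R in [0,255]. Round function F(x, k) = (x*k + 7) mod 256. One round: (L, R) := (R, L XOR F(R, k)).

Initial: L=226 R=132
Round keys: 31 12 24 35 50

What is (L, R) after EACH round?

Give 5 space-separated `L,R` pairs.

Answer: 132,225 225,23 23,206 206,38 38,189

Derivation:
Round 1 (k=31): L=132 R=225
Round 2 (k=12): L=225 R=23
Round 3 (k=24): L=23 R=206
Round 4 (k=35): L=206 R=38
Round 5 (k=50): L=38 R=189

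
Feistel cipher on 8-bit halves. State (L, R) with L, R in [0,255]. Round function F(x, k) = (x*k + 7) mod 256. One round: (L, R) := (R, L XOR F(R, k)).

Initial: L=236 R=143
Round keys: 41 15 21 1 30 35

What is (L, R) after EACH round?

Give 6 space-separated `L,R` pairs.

Answer: 143,2 2,170 170,251 251,168 168,76 76,195

Derivation:
Round 1 (k=41): L=143 R=2
Round 2 (k=15): L=2 R=170
Round 3 (k=21): L=170 R=251
Round 4 (k=1): L=251 R=168
Round 5 (k=30): L=168 R=76
Round 6 (k=35): L=76 R=195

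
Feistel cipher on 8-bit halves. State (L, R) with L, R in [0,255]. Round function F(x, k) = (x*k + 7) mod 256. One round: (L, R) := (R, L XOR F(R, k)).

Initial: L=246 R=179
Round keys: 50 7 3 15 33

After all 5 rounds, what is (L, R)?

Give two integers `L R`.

Round 1 (k=50): L=179 R=11
Round 2 (k=7): L=11 R=231
Round 3 (k=3): L=231 R=183
Round 4 (k=15): L=183 R=39
Round 5 (k=33): L=39 R=185

Answer: 39 185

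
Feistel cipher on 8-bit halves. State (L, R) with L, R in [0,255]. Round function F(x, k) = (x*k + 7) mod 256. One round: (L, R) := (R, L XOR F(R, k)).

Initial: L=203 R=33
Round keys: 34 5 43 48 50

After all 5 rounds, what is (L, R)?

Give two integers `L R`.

Round 1 (k=34): L=33 R=162
Round 2 (k=5): L=162 R=16
Round 3 (k=43): L=16 R=21
Round 4 (k=48): L=21 R=231
Round 5 (k=50): L=231 R=48

Answer: 231 48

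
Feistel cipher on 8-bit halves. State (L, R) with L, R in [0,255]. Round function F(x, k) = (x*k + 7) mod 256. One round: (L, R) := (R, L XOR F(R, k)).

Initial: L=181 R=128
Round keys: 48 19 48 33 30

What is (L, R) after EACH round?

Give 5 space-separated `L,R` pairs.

Answer: 128,178 178,189 189,197 197,209 209,64

Derivation:
Round 1 (k=48): L=128 R=178
Round 2 (k=19): L=178 R=189
Round 3 (k=48): L=189 R=197
Round 4 (k=33): L=197 R=209
Round 5 (k=30): L=209 R=64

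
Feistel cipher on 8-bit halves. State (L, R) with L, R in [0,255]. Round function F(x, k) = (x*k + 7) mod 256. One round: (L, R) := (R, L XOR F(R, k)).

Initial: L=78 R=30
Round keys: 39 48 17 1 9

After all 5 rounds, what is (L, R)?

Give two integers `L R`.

Answer: 119 1

Derivation:
Round 1 (k=39): L=30 R=215
Round 2 (k=48): L=215 R=73
Round 3 (k=17): L=73 R=55
Round 4 (k=1): L=55 R=119
Round 5 (k=9): L=119 R=1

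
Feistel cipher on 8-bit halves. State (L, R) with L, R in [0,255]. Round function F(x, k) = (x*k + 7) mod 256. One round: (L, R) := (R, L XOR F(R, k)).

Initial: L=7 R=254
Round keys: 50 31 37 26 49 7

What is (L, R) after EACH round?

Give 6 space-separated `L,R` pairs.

Answer: 254,164 164,29 29,156 156,194 194,181 181,56

Derivation:
Round 1 (k=50): L=254 R=164
Round 2 (k=31): L=164 R=29
Round 3 (k=37): L=29 R=156
Round 4 (k=26): L=156 R=194
Round 5 (k=49): L=194 R=181
Round 6 (k=7): L=181 R=56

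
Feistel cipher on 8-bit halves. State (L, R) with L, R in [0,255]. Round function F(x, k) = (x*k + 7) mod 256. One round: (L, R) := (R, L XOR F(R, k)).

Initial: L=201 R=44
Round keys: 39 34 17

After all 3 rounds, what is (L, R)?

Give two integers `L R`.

Answer: 7 12

Derivation:
Round 1 (k=39): L=44 R=114
Round 2 (k=34): L=114 R=7
Round 3 (k=17): L=7 R=12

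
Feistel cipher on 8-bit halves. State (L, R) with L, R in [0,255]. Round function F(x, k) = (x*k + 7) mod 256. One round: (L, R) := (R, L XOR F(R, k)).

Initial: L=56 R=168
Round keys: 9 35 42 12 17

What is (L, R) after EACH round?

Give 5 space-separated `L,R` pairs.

Answer: 168,215 215,196 196,248 248,99 99,98

Derivation:
Round 1 (k=9): L=168 R=215
Round 2 (k=35): L=215 R=196
Round 3 (k=42): L=196 R=248
Round 4 (k=12): L=248 R=99
Round 5 (k=17): L=99 R=98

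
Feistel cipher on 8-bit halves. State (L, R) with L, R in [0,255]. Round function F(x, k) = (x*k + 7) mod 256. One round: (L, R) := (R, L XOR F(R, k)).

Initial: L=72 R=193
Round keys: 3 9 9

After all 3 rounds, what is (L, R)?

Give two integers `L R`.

Round 1 (k=3): L=193 R=2
Round 2 (k=9): L=2 R=216
Round 3 (k=9): L=216 R=157

Answer: 216 157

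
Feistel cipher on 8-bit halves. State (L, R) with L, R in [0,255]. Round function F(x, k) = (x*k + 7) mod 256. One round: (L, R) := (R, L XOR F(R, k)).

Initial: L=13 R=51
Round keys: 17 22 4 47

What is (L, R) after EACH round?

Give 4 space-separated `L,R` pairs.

Round 1 (k=17): L=51 R=103
Round 2 (k=22): L=103 R=210
Round 3 (k=4): L=210 R=40
Round 4 (k=47): L=40 R=141

Answer: 51,103 103,210 210,40 40,141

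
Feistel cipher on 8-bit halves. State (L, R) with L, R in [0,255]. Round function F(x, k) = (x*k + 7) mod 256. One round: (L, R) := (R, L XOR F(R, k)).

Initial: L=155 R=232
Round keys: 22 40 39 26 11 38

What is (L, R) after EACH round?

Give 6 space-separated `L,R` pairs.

Round 1 (k=22): L=232 R=108
Round 2 (k=40): L=108 R=15
Round 3 (k=39): L=15 R=60
Round 4 (k=26): L=60 R=16
Round 5 (k=11): L=16 R=139
Round 6 (k=38): L=139 R=185

Answer: 232,108 108,15 15,60 60,16 16,139 139,185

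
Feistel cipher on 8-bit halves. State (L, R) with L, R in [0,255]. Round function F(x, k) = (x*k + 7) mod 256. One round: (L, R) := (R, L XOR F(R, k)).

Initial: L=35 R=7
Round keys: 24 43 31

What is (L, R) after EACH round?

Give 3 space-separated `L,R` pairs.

Round 1 (k=24): L=7 R=140
Round 2 (k=43): L=140 R=140
Round 3 (k=31): L=140 R=119

Answer: 7,140 140,140 140,119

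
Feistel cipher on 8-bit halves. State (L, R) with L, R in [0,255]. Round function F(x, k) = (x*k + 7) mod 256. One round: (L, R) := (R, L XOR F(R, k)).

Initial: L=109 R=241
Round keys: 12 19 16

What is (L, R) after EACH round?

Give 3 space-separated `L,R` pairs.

Round 1 (k=12): L=241 R=62
Round 2 (k=19): L=62 R=80
Round 3 (k=16): L=80 R=57

Answer: 241,62 62,80 80,57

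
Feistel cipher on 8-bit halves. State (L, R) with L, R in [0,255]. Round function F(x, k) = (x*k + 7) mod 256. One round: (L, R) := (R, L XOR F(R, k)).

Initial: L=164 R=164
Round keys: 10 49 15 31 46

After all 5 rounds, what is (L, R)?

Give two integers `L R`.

Round 1 (k=10): L=164 R=203
Round 2 (k=49): L=203 R=70
Round 3 (k=15): L=70 R=234
Round 4 (k=31): L=234 R=27
Round 5 (k=46): L=27 R=11

Answer: 27 11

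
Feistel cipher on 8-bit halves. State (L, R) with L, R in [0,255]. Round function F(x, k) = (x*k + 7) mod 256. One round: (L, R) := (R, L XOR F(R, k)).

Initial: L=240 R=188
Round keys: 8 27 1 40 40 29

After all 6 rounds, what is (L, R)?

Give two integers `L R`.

Round 1 (k=8): L=188 R=23
Round 2 (k=27): L=23 R=200
Round 3 (k=1): L=200 R=216
Round 4 (k=40): L=216 R=15
Round 5 (k=40): L=15 R=135
Round 6 (k=29): L=135 R=93

Answer: 135 93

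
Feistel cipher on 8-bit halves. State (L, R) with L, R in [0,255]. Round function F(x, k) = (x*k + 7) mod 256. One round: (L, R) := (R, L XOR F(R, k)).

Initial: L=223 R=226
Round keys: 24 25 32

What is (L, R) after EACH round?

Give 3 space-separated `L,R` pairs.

Answer: 226,232 232,77 77,79

Derivation:
Round 1 (k=24): L=226 R=232
Round 2 (k=25): L=232 R=77
Round 3 (k=32): L=77 R=79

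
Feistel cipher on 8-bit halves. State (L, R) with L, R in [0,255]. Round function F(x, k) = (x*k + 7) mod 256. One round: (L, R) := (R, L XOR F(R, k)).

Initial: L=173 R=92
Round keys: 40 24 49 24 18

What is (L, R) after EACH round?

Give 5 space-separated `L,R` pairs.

Answer: 92,202 202,171 171,8 8,108 108,151

Derivation:
Round 1 (k=40): L=92 R=202
Round 2 (k=24): L=202 R=171
Round 3 (k=49): L=171 R=8
Round 4 (k=24): L=8 R=108
Round 5 (k=18): L=108 R=151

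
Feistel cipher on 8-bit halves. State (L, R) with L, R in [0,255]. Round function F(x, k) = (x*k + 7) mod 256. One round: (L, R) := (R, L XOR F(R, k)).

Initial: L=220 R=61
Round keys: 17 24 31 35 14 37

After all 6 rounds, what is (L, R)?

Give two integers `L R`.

Answer: 170 85

Derivation:
Round 1 (k=17): L=61 R=200
Round 2 (k=24): L=200 R=250
Round 3 (k=31): L=250 R=133
Round 4 (k=35): L=133 R=204
Round 5 (k=14): L=204 R=170
Round 6 (k=37): L=170 R=85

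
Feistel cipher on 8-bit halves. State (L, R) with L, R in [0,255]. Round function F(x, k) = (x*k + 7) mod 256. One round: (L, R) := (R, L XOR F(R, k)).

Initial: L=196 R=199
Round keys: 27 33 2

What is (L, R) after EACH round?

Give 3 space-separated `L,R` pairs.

Answer: 199,192 192,0 0,199

Derivation:
Round 1 (k=27): L=199 R=192
Round 2 (k=33): L=192 R=0
Round 3 (k=2): L=0 R=199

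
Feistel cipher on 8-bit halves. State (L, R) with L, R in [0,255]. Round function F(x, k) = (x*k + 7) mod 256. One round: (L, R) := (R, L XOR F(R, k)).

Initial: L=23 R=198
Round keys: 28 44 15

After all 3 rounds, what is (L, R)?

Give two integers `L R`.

Round 1 (k=28): L=198 R=184
Round 2 (k=44): L=184 R=97
Round 3 (k=15): L=97 R=14

Answer: 97 14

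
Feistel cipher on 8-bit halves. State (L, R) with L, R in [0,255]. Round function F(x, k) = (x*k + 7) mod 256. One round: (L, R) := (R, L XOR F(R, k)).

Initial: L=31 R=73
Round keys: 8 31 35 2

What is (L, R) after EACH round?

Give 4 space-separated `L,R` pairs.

Round 1 (k=8): L=73 R=80
Round 2 (k=31): L=80 R=254
Round 3 (k=35): L=254 R=145
Round 4 (k=2): L=145 R=215

Answer: 73,80 80,254 254,145 145,215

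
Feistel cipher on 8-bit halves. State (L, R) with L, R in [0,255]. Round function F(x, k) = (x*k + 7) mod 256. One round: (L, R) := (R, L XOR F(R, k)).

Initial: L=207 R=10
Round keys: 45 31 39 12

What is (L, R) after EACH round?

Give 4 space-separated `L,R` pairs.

Answer: 10,6 6,203 203,242 242,148

Derivation:
Round 1 (k=45): L=10 R=6
Round 2 (k=31): L=6 R=203
Round 3 (k=39): L=203 R=242
Round 4 (k=12): L=242 R=148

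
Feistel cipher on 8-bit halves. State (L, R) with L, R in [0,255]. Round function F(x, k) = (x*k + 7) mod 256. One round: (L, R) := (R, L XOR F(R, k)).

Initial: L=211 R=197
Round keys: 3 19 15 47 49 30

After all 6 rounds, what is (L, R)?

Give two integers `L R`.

Round 1 (k=3): L=197 R=133
Round 2 (k=19): L=133 R=35
Round 3 (k=15): L=35 R=145
Round 4 (k=47): L=145 R=133
Round 5 (k=49): L=133 R=237
Round 6 (k=30): L=237 R=72

Answer: 237 72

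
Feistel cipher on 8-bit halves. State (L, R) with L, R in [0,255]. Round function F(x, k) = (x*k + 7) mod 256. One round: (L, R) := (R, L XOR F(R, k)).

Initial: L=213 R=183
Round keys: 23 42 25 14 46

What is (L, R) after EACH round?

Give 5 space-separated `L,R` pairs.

Round 1 (k=23): L=183 R=173
Round 2 (k=42): L=173 R=222
Round 3 (k=25): L=222 R=24
Round 4 (k=14): L=24 R=137
Round 5 (k=46): L=137 R=189

Answer: 183,173 173,222 222,24 24,137 137,189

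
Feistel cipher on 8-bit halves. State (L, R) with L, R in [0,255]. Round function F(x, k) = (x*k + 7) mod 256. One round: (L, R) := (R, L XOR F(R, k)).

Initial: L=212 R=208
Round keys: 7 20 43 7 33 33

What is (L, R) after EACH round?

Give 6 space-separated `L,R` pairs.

Round 1 (k=7): L=208 R=99
Round 2 (k=20): L=99 R=19
Round 3 (k=43): L=19 R=91
Round 4 (k=7): L=91 R=151
Round 5 (k=33): L=151 R=37
Round 6 (k=33): L=37 R=91

Answer: 208,99 99,19 19,91 91,151 151,37 37,91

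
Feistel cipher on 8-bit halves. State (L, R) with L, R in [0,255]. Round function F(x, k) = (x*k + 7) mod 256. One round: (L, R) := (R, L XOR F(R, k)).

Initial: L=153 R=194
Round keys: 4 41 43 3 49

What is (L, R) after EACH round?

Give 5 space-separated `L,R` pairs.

Round 1 (k=4): L=194 R=150
Round 2 (k=41): L=150 R=207
Round 3 (k=43): L=207 R=90
Round 4 (k=3): L=90 R=218
Round 5 (k=49): L=218 R=155

Answer: 194,150 150,207 207,90 90,218 218,155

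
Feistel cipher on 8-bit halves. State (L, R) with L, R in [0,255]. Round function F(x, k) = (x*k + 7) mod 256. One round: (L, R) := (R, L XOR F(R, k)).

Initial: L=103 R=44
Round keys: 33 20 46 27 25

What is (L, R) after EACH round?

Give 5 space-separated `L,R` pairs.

Answer: 44,212 212,187 187,117 117,229 229,17

Derivation:
Round 1 (k=33): L=44 R=212
Round 2 (k=20): L=212 R=187
Round 3 (k=46): L=187 R=117
Round 4 (k=27): L=117 R=229
Round 5 (k=25): L=229 R=17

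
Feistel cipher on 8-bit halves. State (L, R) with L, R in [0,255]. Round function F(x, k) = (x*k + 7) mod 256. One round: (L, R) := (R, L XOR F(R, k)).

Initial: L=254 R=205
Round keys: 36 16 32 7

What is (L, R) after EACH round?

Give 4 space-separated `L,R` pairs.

Round 1 (k=36): L=205 R=37
Round 2 (k=16): L=37 R=154
Round 3 (k=32): L=154 R=98
Round 4 (k=7): L=98 R=47

Answer: 205,37 37,154 154,98 98,47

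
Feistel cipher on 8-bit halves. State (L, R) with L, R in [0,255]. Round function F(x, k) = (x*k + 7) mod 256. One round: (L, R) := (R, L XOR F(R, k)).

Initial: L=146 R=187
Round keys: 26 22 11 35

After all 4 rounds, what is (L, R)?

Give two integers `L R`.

Round 1 (k=26): L=187 R=151
Round 2 (k=22): L=151 R=186
Round 3 (k=11): L=186 R=146
Round 4 (k=35): L=146 R=71

Answer: 146 71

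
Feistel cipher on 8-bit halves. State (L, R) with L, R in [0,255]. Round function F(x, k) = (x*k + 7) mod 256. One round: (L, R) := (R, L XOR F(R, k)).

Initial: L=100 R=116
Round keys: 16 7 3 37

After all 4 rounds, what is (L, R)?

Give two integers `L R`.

Round 1 (k=16): L=116 R=35
Round 2 (k=7): L=35 R=136
Round 3 (k=3): L=136 R=188
Round 4 (k=37): L=188 R=187

Answer: 188 187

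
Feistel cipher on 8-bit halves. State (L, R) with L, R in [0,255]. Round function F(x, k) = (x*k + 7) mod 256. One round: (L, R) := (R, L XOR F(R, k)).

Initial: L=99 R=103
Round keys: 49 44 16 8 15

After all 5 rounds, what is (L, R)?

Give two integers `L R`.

Round 1 (k=49): L=103 R=221
Round 2 (k=44): L=221 R=100
Round 3 (k=16): L=100 R=154
Round 4 (k=8): L=154 R=179
Round 5 (k=15): L=179 R=30

Answer: 179 30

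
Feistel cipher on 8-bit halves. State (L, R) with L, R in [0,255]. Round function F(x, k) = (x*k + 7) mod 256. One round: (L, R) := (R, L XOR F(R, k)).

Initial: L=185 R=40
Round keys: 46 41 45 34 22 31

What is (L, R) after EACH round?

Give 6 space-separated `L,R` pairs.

Answer: 40,142 142,237 237,62 62,174 174,197 197,76

Derivation:
Round 1 (k=46): L=40 R=142
Round 2 (k=41): L=142 R=237
Round 3 (k=45): L=237 R=62
Round 4 (k=34): L=62 R=174
Round 5 (k=22): L=174 R=197
Round 6 (k=31): L=197 R=76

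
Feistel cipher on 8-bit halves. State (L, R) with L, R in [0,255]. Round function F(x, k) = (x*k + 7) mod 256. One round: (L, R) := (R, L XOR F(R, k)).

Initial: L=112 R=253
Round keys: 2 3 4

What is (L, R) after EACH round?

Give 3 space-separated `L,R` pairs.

Round 1 (k=2): L=253 R=113
Round 2 (k=3): L=113 R=167
Round 3 (k=4): L=167 R=210

Answer: 253,113 113,167 167,210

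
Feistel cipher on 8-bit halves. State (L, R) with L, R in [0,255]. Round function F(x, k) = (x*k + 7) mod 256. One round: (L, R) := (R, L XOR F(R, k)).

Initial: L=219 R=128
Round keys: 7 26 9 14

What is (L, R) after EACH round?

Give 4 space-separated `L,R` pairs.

Round 1 (k=7): L=128 R=92
Round 2 (k=26): L=92 R=223
Round 3 (k=9): L=223 R=130
Round 4 (k=14): L=130 R=252

Answer: 128,92 92,223 223,130 130,252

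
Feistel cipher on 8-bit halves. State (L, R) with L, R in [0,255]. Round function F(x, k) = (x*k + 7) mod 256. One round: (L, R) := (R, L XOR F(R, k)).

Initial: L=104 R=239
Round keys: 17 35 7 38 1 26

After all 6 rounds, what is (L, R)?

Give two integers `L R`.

Round 1 (k=17): L=239 R=142
Round 2 (k=35): L=142 R=158
Round 3 (k=7): L=158 R=215
Round 4 (k=38): L=215 R=111
Round 5 (k=1): L=111 R=161
Round 6 (k=26): L=161 R=14

Answer: 161 14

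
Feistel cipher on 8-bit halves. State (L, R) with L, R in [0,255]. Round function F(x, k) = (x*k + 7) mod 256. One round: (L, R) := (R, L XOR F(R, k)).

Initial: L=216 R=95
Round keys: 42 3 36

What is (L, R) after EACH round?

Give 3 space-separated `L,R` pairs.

Round 1 (k=42): L=95 R=69
Round 2 (k=3): L=69 R=137
Round 3 (k=36): L=137 R=14

Answer: 95,69 69,137 137,14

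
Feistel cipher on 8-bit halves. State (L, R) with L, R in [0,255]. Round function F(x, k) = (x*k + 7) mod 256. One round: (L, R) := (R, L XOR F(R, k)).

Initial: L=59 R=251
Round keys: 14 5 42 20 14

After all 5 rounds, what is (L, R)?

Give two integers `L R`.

Round 1 (k=14): L=251 R=250
Round 2 (k=5): L=250 R=18
Round 3 (k=42): L=18 R=1
Round 4 (k=20): L=1 R=9
Round 5 (k=14): L=9 R=132

Answer: 9 132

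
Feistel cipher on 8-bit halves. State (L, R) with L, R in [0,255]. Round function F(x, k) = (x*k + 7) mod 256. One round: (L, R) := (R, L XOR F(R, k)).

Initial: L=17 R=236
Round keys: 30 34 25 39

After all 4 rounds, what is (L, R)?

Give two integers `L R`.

Answer: 160 200

Derivation:
Round 1 (k=30): L=236 R=190
Round 2 (k=34): L=190 R=175
Round 3 (k=25): L=175 R=160
Round 4 (k=39): L=160 R=200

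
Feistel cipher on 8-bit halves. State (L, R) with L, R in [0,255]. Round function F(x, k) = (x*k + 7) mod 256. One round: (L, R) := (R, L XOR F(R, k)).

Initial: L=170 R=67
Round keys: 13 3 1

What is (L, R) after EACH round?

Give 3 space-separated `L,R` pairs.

Round 1 (k=13): L=67 R=196
Round 2 (k=3): L=196 R=16
Round 3 (k=1): L=16 R=211

Answer: 67,196 196,16 16,211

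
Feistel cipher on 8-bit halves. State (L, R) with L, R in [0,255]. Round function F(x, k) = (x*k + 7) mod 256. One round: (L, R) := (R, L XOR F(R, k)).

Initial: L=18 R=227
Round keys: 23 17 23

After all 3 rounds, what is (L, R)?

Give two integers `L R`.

Round 1 (k=23): L=227 R=126
Round 2 (k=17): L=126 R=134
Round 3 (k=23): L=134 R=111

Answer: 134 111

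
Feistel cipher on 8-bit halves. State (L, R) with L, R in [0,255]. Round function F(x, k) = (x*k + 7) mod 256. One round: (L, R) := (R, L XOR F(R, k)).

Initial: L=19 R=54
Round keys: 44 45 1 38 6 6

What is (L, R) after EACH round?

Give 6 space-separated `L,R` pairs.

Round 1 (k=44): L=54 R=92
Round 2 (k=45): L=92 R=5
Round 3 (k=1): L=5 R=80
Round 4 (k=38): L=80 R=226
Round 5 (k=6): L=226 R=3
Round 6 (k=6): L=3 R=251

Answer: 54,92 92,5 5,80 80,226 226,3 3,251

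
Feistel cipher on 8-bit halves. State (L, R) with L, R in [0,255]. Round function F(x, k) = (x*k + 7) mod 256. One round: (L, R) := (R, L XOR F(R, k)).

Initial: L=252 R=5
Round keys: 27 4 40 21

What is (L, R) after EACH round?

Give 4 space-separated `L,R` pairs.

Answer: 5,114 114,202 202,229 229,26

Derivation:
Round 1 (k=27): L=5 R=114
Round 2 (k=4): L=114 R=202
Round 3 (k=40): L=202 R=229
Round 4 (k=21): L=229 R=26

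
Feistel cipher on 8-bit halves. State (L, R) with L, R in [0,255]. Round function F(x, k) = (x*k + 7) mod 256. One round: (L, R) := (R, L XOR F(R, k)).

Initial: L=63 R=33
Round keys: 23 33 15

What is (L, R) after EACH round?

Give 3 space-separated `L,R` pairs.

Round 1 (k=23): L=33 R=193
Round 2 (k=33): L=193 R=201
Round 3 (k=15): L=201 R=15

Answer: 33,193 193,201 201,15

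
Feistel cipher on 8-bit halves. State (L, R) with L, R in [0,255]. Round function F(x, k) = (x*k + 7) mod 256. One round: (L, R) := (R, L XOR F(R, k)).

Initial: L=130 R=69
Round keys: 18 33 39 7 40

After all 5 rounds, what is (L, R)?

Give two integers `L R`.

Answer: 99 204

Derivation:
Round 1 (k=18): L=69 R=99
Round 2 (k=33): L=99 R=143
Round 3 (k=39): L=143 R=179
Round 4 (k=7): L=179 R=99
Round 5 (k=40): L=99 R=204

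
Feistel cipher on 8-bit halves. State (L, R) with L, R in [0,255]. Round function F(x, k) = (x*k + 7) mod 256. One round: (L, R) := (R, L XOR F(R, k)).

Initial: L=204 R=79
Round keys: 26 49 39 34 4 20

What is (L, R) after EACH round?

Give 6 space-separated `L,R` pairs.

Answer: 79,193 193,183 183,41 41,206 206,22 22,113

Derivation:
Round 1 (k=26): L=79 R=193
Round 2 (k=49): L=193 R=183
Round 3 (k=39): L=183 R=41
Round 4 (k=34): L=41 R=206
Round 5 (k=4): L=206 R=22
Round 6 (k=20): L=22 R=113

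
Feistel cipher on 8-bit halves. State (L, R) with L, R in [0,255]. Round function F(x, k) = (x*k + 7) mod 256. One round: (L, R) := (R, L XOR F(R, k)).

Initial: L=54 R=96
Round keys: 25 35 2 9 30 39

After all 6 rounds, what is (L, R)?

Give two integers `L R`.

Answer: 219 31

Derivation:
Round 1 (k=25): L=96 R=81
Round 2 (k=35): L=81 R=122
Round 3 (k=2): L=122 R=170
Round 4 (k=9): L=170 R=123
Round 5 (k=30): L=123 R=219
Round 6 (k=39): L=219 R=31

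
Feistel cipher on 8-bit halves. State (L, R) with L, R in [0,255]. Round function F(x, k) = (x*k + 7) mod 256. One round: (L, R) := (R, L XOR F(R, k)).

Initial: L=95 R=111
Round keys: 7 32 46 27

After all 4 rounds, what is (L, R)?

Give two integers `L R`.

Answer: 56 103

Derivation:
Round 1 (k=7): L=111 R=79
Round 2 (k=32): L=79 R=136
Round 3 (k=46): L=136 R=56
Round 4 (k=27): L=56 R=103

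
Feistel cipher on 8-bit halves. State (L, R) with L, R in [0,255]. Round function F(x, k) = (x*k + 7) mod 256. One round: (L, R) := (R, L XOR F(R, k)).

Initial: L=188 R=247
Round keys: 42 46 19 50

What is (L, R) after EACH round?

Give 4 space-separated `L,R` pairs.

Round 1 (k=42): L=247 R=49
Round 2 (k=46): L=49 R=34
Round 3 (k=19): L=34 R=188
Round 4 (k=50): L=188 R=157

Answer: 247,49 49,34 34,188 188,157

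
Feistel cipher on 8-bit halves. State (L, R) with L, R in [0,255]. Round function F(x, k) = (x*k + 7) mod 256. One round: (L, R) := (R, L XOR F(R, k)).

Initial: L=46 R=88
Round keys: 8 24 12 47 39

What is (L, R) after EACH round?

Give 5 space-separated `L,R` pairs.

Round 1 (k=8): L=88 R=233
Round 2 (k=24): L=233 R=135
Round 3 (k=12): L=135 R=178
Round 4 (k=47): L=178 R=50
Round 5 (k=39): L=50 R=23

Answer: 88,233 233,135 135,178 178,50 50,23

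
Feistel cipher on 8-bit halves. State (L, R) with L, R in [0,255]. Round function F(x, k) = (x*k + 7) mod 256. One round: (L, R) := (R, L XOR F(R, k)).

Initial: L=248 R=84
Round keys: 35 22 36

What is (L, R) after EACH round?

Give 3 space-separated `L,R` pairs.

Answer: 84,123 123,205 205,160

Derivation:
Round 1 (k=35): L=84 R=123
Round 2 (k=22): L=123 R=205
Round 3 (k=36): L=205 R=160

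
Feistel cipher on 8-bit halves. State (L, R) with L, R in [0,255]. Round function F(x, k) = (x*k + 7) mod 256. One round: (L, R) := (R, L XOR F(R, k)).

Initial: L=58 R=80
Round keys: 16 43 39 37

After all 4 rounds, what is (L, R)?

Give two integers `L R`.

Answer: 92 69

Derivation:
Round 1 (k=16): L=80 R=61
Round 2 (k=43): L=61 R=22
Round 3 (k=39): L=22 R=92
Round 4 (k=37): L=92 R=69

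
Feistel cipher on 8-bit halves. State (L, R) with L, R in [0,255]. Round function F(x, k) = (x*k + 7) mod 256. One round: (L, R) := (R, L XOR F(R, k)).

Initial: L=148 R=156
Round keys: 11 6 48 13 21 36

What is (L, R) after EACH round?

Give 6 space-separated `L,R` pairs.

Round 1 (k=11): L=156 R=47
Round 2 (k=6): L=47 R=189
Round 3 (k=48): L=189 R=88
Round 4 (k=13): L=88 R=194
Round 5 (k=21): L=194 R=169
Round 6 (k=36): L=169 R=9

Answer: 156,47 47,189 189,88 88,194 194,169 169,9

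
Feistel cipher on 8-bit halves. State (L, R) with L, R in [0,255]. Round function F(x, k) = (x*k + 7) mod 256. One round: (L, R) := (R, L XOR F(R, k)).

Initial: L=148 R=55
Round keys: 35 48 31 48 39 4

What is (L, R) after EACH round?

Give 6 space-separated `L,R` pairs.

Round 1 (k=35): L=55 R=24
Round 2 (k=48): L=24 R=176
Round 3 (k=31): L=176 R=79
Round 4 (k=48): L=79 R=103
Round 5 (k=39): L=103 R=247
Round 6 (k=4): L=247 R=132

Answer: 55,24 24,176 176,79 79,103 103,247 247,132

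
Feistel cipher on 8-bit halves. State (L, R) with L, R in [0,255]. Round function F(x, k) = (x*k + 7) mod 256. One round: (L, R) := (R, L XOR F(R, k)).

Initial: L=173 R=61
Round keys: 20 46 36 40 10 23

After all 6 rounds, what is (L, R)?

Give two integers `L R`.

Answer: 88 102

Derivation:
Round 1 (k=20): L=61 R=102
Round 2 (k=46): L=102 R=102
Round 3 (k=36): L=102 R=57
Round 4 (k=40): L=57 R=137
Round 5 (k=10): L=137 R=88
Round 6 (k=23): L=88 R=102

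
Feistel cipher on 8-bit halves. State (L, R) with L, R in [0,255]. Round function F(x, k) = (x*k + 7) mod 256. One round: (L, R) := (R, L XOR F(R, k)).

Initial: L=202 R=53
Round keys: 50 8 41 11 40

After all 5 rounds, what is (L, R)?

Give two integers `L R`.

Answer: 63 117

Derivation:
Round 1 (k=50): L=53 R=171
Round 2 (k=8): L=171 R=106
Round 3 (k=41): L=106 R=170
Round 4 (k=11): L=170 R=63
Round 5 (k=40): L=63 R=117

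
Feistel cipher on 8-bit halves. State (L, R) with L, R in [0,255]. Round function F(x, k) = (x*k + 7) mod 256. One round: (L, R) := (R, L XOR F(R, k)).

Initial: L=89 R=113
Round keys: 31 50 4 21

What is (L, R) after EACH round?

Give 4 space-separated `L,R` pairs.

Round 1 (k=31): L=113 R=239
Round 2 (k=50): L=239 R=196
Round 3 (k=4): L=196 R=248
Round 4 (k=21): L=248 R=155

Answer: 113,239 239,196 196,248 248,155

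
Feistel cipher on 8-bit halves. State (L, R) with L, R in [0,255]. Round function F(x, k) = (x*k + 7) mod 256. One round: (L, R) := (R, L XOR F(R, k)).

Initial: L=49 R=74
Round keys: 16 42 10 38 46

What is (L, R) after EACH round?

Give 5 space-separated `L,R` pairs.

Round 1 (k=16): L=74 R=150
Round 2 (k=42): L=150 R=233
Round 3 (k=10): L=233 R=183
Round 4 (k=38): L=183 R=216
Round 5 (k=46): L=216 R=96

Answer: 74,150 150,233 233,183 183,216 216,96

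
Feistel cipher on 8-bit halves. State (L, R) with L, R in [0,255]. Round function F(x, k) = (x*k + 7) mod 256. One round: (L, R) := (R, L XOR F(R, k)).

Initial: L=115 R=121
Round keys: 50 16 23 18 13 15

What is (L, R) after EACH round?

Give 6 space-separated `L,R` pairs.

Answer: 121,218 218,222 222,35 35,163 163,109 109,201

Derivation:
Round 1 (k=50): L=121 R=218
Round 2 (k=16): L=218 R=222
Round 3 (k=23): L=222 R=35
Round 4 (k=18): L=35 R=163
Round 5 (k=13): L=163 R=109
Round 6 (k=15): L=109 R=201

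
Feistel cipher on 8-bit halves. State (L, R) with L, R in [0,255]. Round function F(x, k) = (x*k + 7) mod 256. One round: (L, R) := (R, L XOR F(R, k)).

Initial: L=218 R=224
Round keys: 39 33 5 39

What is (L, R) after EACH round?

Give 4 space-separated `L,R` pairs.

Round 1 (k=39): L=224 R=253
Round 2 (k=33): L=253 R=68
Round 3 (k=5): L=68 R=166
Round 4 (k=39): L=166 R=21

Answer: 224,253 253,68 68,166 166,21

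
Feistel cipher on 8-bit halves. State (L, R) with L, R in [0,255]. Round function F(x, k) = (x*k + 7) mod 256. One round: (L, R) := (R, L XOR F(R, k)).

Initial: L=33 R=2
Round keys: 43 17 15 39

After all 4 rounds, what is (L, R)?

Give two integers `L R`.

Round 1 (k=43): L=2 R=124
Round 2 (k=17): L=124 R=65
Round 3 (k=15): L=65 R=170
Round 4 (k=39): L=170 R=172

Answer: 170 172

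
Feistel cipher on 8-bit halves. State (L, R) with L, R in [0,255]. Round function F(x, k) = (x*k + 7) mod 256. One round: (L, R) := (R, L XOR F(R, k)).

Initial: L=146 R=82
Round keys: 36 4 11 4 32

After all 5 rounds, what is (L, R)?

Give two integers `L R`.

Answer: 74 144

Derivation:
Round 1 (k=36): L=82 R=29
Round 2 (k=4): L=29 R=41
Round 3 (k=11): L=41 R=215
Round 4 (k=4): L=215 R=74
Round 5 (k=32): L=74 R=144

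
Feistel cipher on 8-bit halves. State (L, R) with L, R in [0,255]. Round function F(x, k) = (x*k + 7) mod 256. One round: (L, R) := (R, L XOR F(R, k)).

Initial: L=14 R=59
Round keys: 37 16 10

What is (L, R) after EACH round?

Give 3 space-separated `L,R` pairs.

Answer: 59,128 128,60 60,223

Derivation:
Round 1 (k=37): L=59 R=128
Round 2 (k=16): L=128 R=60
Round 3 (k=10): L=60 R=223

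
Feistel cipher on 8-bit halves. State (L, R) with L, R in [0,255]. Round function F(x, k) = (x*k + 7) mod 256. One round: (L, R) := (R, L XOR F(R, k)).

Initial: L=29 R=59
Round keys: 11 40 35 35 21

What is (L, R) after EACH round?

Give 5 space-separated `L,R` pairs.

Answer: 59,141 141,52 52,174 174,229 229,126

Derivation:
Round 1 (k=11): L=59 R=141
Round 2 (k=40): L=141 R=52
Round 3 (k=35): L=52 R=174
Round 4 (k=35): L=174 R=229
Round 5 (k=21): L=229 R=126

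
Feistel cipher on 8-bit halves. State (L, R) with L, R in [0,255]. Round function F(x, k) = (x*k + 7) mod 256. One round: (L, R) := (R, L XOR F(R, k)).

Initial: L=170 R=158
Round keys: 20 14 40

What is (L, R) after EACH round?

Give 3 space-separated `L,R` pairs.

Round 1 (k=20): L=158 R=245
Round 2 (k=14): L=245 R=243
Round 3 (k=40): L=243 R=10

Answer: 158,245 245,243 243,10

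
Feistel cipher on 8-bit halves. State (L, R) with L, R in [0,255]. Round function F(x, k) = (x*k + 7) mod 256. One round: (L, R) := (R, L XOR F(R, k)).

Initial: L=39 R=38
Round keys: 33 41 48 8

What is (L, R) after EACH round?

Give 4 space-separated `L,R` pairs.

Round 1 (k=33): L=38 R=202
Round 2 (k=41): L=202 R=71
Round 3 (k=48): L=71 R=157
Round 4 (k=8): L=157 R=168

Answer: 38,202 202,71 71,157 157,168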